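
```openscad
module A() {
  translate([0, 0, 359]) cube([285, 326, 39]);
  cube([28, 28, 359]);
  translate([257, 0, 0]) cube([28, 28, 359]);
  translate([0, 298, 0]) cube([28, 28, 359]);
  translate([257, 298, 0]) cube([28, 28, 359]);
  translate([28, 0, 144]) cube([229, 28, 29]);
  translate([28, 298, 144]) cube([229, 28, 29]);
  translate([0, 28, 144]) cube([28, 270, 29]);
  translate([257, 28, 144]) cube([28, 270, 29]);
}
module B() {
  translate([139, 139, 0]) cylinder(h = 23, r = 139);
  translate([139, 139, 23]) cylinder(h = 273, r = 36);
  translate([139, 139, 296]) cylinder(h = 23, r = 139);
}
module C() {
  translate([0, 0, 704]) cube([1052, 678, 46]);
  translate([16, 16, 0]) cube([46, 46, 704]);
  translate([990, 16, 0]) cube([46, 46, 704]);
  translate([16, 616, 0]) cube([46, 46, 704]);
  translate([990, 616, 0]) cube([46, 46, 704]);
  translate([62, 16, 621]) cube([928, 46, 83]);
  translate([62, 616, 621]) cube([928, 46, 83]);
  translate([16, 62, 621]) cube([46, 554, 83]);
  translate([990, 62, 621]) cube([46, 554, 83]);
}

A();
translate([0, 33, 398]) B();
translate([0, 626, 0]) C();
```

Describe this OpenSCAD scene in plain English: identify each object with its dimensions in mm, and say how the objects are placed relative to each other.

A is a simple wooden stool: a rectangular seat 285 mm (x) by 326 mm (y), 39 mm thick, top face at z = 398 mm, on four square legs, each 28×28 mm in cross-section. The legs rest on z = 0, each flush with a corner of the seat. Four stretchers, 28 mm wide and 29 mm tall, connect adjacent legs with their undersides at z = 144 mm, each running between the inner faces of the legs it joins and aligned with the legs' outer faces on the other axis.

B is a spool: two coaxial disc flanges of radius 139 mm and thickness 23 mm, joined by a core cylinder of radius 36 mm and height 273 mm. The lower flange rests on z = 0 and the three cylinders share a vertical axis.

C is a table: top 1052 mm (x) × 678 mm (y), 46 mm thick, upper face at z = 750 mm, on four 46×46 mm square legs, each inset 16 mm from the nearest pair of top edges, running from z = 0 to the bottom of the top. Four apron rails, 46 mm thick and 83 mm tall, run between adjacent legs with their top edges flush with the underside of the top and their outer faces flush with the legs' outer faces.

The spool is on top of the stool. The table is on the floor beside the stool on its +y side.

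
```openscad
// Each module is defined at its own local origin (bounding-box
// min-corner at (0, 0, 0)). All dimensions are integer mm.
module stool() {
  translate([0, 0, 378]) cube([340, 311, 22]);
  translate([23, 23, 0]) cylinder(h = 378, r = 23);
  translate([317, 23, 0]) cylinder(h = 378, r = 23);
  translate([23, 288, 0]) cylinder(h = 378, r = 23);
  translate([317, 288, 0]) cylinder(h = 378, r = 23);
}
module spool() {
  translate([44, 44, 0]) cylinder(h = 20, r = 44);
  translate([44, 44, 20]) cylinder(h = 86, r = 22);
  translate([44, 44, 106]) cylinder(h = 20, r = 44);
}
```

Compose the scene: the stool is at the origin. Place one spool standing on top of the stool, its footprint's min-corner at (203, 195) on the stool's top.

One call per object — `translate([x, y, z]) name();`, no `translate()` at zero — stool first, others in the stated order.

stool();
translate([203, 195, 400]) spool();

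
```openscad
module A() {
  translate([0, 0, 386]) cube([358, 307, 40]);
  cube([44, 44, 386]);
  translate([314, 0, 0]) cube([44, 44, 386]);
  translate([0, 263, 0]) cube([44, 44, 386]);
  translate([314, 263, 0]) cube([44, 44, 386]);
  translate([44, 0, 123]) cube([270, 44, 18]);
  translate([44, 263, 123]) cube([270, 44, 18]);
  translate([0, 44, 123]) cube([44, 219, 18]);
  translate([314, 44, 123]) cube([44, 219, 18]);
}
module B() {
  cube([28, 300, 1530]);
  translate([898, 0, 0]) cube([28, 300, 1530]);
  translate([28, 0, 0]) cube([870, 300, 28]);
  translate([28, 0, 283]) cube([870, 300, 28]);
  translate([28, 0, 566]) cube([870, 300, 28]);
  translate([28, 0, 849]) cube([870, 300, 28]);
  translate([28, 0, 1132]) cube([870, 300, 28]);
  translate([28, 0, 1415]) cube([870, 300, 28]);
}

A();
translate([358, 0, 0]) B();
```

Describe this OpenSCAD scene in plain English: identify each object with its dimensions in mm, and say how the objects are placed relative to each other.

A is a four-legged stool. The seat is a 358×307×40 mm slab whose top surface is at z = 426 mm; four square legs, each 44×44 mm in cross-section, run from the floor (z = 0) to the underside of the seat, each flush with a corner of the seat. Four stretchers, 44 mm wide and 18 mm tall, connect adjacent legs with their undersides at z = 123 mm, each running between the inner faces of the legs it joins and aligned with the legs' outer faces on the other axis.

B is a bookshelf 926 mm wide overall, 300 mm deep and 1530 mm tall. The two sides are 28 mm thick vertical panels. 6 horizontal shelves of 28 mm thickness span between the inner faces of the sides; the lowest shelf sits on the floor and shelves are stacked with a clear vertical gap of 255 mm between each pair.

The bookshelf is against the stool's +x side, with their −y faces flush.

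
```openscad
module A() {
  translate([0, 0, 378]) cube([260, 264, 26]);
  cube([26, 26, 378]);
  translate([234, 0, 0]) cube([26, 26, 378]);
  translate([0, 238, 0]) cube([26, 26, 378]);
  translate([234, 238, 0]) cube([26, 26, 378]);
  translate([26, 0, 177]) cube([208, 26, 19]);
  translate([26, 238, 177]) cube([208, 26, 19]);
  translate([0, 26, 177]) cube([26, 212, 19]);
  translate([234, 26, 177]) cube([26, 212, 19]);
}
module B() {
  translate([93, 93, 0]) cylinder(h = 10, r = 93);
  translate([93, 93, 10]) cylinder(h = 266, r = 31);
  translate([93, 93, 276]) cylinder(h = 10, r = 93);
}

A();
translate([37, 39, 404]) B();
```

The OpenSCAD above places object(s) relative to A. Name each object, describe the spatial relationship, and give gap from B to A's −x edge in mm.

The spool's min-x is at 37; the stool's min-x is 0; gap = 37 mm.

A is a stool. B is a spool. The spool is on top of the stool, centred. The gap from the spool to the stool's −x edge is 37 mm.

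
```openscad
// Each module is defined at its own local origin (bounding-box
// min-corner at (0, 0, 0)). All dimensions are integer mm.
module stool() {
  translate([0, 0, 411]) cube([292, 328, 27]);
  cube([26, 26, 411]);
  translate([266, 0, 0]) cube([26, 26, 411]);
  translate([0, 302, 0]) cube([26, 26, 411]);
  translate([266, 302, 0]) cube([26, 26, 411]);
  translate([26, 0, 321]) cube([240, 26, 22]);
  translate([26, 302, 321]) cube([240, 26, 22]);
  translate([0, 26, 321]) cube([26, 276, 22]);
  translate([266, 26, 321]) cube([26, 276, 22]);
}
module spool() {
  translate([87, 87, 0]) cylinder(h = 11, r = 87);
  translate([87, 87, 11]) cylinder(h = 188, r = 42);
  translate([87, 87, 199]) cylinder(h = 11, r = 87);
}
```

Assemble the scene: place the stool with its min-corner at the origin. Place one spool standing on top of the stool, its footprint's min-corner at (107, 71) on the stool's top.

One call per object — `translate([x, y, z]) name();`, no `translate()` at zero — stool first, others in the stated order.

stool();
translate([107, 71, 438]) spool();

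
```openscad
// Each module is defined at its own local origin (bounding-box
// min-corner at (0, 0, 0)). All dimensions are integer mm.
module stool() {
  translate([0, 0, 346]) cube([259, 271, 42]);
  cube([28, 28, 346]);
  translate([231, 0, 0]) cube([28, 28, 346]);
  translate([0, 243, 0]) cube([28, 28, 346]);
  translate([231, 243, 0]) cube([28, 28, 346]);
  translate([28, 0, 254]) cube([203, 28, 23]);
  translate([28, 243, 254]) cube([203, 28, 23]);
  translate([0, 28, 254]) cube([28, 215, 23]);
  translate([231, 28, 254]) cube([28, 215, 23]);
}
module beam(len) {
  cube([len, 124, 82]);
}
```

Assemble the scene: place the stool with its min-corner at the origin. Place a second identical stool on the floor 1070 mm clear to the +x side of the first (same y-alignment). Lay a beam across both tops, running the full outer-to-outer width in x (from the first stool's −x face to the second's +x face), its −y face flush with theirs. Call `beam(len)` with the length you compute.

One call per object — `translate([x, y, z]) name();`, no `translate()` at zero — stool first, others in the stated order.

stool();
translate([1329, 0, 0]) stool();
translate([0, 0, 388]) beam(1588);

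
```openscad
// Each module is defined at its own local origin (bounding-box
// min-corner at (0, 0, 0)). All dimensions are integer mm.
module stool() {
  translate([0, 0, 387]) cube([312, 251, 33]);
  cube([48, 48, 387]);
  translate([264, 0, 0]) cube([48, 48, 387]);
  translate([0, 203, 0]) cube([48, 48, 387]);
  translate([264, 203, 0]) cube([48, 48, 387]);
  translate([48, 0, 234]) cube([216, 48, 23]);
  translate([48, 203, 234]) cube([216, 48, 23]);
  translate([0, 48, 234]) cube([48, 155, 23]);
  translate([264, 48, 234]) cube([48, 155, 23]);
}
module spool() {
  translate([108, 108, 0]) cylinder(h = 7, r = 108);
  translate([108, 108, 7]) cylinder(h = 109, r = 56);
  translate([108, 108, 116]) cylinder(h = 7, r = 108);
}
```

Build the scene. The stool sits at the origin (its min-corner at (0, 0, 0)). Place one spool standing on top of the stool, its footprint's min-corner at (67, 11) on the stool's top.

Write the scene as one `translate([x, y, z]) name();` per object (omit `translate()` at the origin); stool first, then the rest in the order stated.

stool();
translate([67, 11, 420]) spool();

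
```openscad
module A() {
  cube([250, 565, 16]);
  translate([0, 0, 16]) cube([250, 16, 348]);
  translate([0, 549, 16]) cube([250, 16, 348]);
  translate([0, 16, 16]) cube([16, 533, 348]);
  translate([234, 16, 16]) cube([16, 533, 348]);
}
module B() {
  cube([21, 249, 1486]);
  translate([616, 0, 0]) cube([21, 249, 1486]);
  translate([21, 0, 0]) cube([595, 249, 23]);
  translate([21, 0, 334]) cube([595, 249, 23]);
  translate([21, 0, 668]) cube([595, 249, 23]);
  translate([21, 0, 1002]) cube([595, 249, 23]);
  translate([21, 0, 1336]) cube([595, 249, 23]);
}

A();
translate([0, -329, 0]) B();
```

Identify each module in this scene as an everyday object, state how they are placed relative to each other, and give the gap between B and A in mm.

A is an open box. B is a bookshelf. The bookshelf is on the floor beside the open box on its −y side. The gap between the bookshelf and the open box is 80 mm.

The bookshelf's nearest face is 80 mm from the open box's −y face.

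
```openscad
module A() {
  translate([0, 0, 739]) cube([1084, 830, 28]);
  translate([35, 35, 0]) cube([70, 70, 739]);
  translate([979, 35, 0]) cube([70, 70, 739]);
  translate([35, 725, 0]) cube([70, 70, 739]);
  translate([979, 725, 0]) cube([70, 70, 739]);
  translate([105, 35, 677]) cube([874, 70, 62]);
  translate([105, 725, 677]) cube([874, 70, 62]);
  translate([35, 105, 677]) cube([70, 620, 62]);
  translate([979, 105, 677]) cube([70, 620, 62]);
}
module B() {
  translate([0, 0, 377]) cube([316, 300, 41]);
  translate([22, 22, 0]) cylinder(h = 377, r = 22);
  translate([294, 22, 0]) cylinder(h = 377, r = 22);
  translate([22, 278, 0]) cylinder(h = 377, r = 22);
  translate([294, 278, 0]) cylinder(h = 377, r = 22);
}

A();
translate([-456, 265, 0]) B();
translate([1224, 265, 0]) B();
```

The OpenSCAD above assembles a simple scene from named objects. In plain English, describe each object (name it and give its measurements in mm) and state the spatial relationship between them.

A is a table with a 1084×830 mm rectangular top, 28 mm thick, top surface at z = 767 mm, supported by four 70×70 mm square legs, each inset 35 mm from the nearest pair of top edges, running from the floor. Four apron rails, 70 mm thick and 62 mm tall, run between adjacent legs with their top edges flush with the underside of the top and their outer faces flush with the legs' outer faces.

B is a simple wooden stool: a rectangular seat 316 mm (x) by 300 mm (y), 41 mm thick, top face at z = 418 mm, on four round legs, each 44 mm in diameter. The legs rest on z = 0, each leg's axis is inset half a diameter from the nearest pair of seat edges (so the leg's bounding box is flush with the corner).

Two stools sit around the table at the −x, +x sides.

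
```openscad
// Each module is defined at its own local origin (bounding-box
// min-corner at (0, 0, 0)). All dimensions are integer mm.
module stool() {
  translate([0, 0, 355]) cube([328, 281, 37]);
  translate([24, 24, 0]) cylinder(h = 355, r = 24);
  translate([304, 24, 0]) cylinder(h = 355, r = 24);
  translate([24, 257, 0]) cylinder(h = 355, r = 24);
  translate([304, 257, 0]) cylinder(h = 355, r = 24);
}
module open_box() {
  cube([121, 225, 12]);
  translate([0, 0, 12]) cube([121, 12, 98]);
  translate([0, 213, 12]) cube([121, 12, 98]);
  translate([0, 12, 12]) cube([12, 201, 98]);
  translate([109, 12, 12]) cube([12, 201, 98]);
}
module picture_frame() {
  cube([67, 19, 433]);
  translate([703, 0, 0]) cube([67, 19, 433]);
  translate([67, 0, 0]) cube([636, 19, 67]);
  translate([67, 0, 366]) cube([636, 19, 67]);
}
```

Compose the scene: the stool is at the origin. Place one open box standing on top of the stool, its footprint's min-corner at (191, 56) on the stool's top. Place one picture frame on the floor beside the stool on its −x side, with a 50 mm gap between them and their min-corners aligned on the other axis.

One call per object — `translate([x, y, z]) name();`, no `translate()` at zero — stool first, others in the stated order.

stool();
translate([191, 56, 392]) open_box();
translate([-820, 0, 0]) picture_frame();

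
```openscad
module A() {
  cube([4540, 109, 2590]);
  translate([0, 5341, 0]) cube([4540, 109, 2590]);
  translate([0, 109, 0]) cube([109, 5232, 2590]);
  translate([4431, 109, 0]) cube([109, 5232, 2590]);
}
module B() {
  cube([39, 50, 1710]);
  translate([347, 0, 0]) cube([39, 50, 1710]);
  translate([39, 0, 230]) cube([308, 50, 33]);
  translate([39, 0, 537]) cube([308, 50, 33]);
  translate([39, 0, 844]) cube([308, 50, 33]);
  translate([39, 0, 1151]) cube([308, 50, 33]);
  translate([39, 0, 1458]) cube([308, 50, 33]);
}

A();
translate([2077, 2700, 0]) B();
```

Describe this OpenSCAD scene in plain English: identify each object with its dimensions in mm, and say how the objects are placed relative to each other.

A is the wall frame of a small rectangular building: four walls, each 2590 mm tall and 109 mm thick, enclosing a footprint 4540 mm (x) by 5450 mm (y) outside-to-outside, with no floor or roof. The front and back walls (the −y and +y sides) span the full width; the two side walls fit between them.

B is a wooden ladder with two side rails of 39×50 mm section and 1710 mm height, set 386 mm apart overall. Between them run 5 rectangular rungs (50 mm deep, 33 mm thick), front faces flush with the rails' −y face. The bottom of the first rung is 230 mm above the floor and each subsequent rung is 307 mm higher than the one below.

The ladder sits inside the house frame, centred.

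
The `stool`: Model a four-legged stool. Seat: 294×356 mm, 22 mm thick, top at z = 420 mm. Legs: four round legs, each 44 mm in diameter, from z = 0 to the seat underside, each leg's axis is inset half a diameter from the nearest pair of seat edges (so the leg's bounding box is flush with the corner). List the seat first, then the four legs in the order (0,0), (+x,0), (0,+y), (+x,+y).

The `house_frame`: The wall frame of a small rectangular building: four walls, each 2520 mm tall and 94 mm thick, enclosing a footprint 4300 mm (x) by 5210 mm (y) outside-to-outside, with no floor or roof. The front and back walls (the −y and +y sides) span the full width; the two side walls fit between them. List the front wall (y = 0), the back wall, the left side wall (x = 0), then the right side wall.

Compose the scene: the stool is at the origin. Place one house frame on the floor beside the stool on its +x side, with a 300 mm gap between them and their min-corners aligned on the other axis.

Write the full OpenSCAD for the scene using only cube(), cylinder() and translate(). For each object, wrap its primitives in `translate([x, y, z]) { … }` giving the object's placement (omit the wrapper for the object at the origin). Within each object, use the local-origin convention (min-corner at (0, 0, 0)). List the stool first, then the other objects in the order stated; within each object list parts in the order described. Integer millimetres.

translate([0, 0, 398]) cube([294, 356, 22]);
translate([22, 22, 0]) cylinder(h = 398, r = 22);
translate([272, 22, 0]) cylinder(h = 398, r = 22);
translate([22, 334, 0]) cylinder(h = 398, r = 22);
translate([272, 334, 0]) cylinder(h = 398, r = 22);
translate([594, 0, 0]) {
  cube([4300, 94, 2520]);
  translate([0, 5116, 0]) cube([4300, 94, 2520]);
  translate([0, 94, 0]) cube([94, 5022, 2520]);
  translate([4206, 94, 0]) cube([94, 5022, 2520]);
}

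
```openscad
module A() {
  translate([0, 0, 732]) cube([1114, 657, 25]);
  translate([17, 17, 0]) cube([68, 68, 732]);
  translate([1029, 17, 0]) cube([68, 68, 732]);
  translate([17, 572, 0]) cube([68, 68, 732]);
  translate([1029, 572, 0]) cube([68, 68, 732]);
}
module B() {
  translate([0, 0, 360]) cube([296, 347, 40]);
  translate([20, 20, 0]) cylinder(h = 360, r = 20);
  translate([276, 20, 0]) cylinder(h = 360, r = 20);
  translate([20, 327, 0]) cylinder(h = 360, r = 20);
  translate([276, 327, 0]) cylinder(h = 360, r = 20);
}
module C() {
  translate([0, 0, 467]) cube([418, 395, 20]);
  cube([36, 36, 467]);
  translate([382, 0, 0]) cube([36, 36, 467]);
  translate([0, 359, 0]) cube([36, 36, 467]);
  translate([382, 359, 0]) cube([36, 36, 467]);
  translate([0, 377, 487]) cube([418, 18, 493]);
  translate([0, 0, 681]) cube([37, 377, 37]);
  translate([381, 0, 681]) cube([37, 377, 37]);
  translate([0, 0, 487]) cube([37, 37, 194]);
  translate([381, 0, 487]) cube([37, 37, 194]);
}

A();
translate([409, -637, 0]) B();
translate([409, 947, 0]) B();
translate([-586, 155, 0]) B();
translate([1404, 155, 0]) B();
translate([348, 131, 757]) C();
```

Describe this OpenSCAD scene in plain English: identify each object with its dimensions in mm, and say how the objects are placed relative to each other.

A is a rectangular dining table. The top is 1114×657×25 mm with its upper surface at z = 757 mm. It stands on four 68×68 mm square legs, each inset 17 mm from the nearest pair of top edges, running from the floor to the underside of the top.

B is a four-legged stool. The seat is 296×347 mm, 40 mm thick, top at z = 400 mm. It stands on four round legs, each 40 mm in diameter, from z = 0 to the seat underside, each leg's axis is inset half a diameter from the nearest pair of seat edges (so the leg's bounding box is flush with the corner).

C is a chair: 418×395 mm seat, 20 mm thick, top at z = 487 mm, on four 36 mm square corner legs flush with the seat edges. A 18 mm thick backrest slab spans the full seat width, extending 493 mm above the seat top, its back face flush with the seat's +y edge. Two armrests of 37×37 mm section run along each side from the seat's front edge to the front of the backrest, top faces 231 mm above the seat top and outer faces flush with the seat's x-edges; a 37×37 mm post under the front of each armrest stands on the seat at the front corner.

Four stools sit around the table at the −y, +y, −x, +x sides. The chair is on top of the table, centred.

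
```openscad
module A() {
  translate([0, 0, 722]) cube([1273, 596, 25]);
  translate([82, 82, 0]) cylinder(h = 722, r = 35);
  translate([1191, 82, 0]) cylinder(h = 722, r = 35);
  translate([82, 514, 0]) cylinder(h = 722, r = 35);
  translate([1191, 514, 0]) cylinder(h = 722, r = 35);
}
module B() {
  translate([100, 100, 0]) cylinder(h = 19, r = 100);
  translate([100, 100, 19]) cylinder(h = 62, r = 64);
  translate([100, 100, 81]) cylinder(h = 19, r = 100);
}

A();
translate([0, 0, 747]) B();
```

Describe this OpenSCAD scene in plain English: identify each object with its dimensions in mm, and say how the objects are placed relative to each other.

A is a table: top 1273 mm (x) × 596 mm (y), 25 mm thick, upper face at z = 747 mm, on four round legs of 70 mm diameter, each leg's bounding box inset 47 mm from the nearest pair of top edges, running from z = 0 to the bottom of the top.

B is a spool: two coaxial disc flanges of radius 100 mm and thickness 19 mm, joined by a core cylinder of radius 64 mm and height 62 mm. The lower flange rests on z = 0 and the three cylinders share a vertical axis.

The spool is on top of the table.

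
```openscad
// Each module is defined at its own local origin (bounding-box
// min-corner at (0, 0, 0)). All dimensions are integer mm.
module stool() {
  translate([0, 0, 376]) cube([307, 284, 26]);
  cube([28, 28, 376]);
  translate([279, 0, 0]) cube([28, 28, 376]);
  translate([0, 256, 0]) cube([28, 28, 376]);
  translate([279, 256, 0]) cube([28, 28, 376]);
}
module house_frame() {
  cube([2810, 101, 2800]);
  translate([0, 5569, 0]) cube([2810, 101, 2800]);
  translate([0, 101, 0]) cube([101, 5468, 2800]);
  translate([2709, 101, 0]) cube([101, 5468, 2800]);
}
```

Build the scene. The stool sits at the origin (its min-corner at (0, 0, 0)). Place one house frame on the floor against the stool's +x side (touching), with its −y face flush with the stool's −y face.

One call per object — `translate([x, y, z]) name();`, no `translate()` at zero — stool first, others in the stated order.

stool();
translate([307, 0, 0]) house_frame();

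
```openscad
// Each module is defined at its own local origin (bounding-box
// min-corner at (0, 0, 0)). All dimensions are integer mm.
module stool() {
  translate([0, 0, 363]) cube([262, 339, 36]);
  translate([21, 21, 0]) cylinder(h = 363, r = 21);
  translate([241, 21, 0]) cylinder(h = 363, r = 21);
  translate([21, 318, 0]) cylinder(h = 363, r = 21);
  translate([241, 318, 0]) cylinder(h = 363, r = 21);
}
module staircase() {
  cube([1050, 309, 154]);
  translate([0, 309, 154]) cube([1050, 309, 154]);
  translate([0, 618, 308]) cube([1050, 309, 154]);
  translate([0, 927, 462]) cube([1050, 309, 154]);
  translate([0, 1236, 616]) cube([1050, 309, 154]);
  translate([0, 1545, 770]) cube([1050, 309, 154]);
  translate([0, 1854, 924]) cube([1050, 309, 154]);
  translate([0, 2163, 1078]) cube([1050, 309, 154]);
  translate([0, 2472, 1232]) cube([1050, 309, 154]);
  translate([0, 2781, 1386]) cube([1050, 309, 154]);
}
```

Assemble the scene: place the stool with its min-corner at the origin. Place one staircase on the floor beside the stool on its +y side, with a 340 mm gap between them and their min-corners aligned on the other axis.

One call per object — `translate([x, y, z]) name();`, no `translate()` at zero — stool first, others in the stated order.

stool();
translate([0, 679, 0]) staircase();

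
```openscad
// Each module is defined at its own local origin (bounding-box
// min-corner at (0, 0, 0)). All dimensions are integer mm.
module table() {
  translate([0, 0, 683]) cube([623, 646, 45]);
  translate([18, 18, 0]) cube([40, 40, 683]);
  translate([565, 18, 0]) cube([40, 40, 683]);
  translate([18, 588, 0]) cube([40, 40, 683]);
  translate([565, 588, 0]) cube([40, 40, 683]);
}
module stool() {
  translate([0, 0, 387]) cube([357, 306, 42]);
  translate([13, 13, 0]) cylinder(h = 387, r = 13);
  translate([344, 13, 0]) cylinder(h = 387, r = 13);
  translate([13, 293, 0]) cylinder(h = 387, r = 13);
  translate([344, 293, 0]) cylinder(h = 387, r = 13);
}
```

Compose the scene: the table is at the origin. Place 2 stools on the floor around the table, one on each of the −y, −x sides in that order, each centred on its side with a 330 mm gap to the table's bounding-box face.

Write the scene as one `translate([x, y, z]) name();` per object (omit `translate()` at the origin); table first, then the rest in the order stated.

table();
translate([133, -636, 0]) stool();
translate([-687, 170, 0]) stool();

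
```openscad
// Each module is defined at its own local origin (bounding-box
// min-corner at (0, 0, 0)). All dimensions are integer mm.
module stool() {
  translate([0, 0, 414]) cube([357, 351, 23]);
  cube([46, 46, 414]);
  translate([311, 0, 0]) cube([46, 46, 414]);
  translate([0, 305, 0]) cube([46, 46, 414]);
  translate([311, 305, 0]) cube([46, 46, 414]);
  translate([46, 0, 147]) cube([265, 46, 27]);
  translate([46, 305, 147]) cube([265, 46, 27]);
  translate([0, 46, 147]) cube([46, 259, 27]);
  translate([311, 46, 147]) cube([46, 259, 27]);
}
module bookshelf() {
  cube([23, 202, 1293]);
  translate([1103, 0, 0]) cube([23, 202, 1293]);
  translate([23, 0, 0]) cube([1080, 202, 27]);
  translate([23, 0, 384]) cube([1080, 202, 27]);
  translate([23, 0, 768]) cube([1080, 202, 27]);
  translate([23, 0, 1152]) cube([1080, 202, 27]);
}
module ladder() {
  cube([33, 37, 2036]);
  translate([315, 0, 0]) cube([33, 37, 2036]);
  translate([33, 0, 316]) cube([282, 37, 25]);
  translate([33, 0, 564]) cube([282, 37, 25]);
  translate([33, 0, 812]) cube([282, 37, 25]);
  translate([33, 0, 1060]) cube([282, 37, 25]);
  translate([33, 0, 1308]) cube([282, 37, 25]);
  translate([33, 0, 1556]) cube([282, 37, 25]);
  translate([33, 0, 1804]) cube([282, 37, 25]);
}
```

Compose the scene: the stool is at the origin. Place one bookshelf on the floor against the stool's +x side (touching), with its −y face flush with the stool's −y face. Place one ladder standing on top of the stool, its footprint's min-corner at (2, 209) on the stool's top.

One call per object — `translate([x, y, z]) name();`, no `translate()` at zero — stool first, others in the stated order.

stool();
translate([357, 0, 0]) bookshelf();
translate([2, 209, 437]) ladder();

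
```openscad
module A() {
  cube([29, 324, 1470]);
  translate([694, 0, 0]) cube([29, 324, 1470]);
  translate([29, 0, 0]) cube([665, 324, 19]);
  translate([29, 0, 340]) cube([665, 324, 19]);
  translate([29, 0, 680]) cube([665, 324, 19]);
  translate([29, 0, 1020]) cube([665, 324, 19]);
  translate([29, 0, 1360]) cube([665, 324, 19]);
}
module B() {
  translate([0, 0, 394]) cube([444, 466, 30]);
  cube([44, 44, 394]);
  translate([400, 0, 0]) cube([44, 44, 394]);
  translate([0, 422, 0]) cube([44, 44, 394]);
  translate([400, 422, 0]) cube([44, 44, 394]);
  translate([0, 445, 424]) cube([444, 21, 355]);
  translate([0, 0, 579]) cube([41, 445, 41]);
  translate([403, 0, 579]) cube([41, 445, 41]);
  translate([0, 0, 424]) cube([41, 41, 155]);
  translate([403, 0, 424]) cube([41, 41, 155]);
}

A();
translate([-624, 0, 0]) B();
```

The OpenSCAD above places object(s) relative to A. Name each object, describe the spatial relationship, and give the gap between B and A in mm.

A is a bookshelf. B is a chair. The chair is on the floor beside the bookshelf on its −x side. The gap between the chair and the bookshelf is 180 mm.

The chair's nearest face is 180 mm from the bookshelf's −x face.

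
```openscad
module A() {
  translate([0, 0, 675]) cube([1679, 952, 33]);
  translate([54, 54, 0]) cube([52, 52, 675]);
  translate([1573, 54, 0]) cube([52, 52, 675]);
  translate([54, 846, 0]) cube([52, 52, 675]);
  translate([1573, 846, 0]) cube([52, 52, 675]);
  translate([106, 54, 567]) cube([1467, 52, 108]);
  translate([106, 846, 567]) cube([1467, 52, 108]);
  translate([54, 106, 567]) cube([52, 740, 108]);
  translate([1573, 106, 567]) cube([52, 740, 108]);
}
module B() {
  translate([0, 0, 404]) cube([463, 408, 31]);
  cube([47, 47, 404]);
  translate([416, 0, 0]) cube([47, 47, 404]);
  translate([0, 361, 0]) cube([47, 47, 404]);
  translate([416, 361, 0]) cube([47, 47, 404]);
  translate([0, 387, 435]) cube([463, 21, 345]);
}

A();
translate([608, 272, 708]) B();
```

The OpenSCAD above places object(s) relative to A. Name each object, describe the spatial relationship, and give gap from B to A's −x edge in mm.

The chair's min-x is at 608; the table's min-x is 0; gap = 608 mm.

A is a table. B is a chair. The chair is on top of the table, centred. The gap from the chair to the table's −x edge is 608 mm.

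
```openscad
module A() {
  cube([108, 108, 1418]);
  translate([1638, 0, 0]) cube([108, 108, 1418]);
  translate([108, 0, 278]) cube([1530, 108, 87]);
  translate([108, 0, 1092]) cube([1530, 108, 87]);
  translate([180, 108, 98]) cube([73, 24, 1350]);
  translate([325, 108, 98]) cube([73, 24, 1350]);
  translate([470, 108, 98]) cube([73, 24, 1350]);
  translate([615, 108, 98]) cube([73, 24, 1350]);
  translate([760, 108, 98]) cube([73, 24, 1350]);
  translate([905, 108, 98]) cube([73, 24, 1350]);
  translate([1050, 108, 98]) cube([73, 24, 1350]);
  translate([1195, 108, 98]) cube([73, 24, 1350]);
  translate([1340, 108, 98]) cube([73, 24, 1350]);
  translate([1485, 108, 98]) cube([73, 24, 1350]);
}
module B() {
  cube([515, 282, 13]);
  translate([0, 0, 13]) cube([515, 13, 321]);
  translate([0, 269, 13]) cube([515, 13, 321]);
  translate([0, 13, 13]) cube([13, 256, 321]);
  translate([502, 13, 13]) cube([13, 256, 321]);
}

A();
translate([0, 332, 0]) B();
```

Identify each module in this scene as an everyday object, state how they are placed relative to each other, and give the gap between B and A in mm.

The open box's nearest face is 200 mm from the fence section's +y face.

A is a fence section. B is an open box. The open box is on the floor beside the fence section on its +y side. The gap between the open box and the fence section is 200 mm.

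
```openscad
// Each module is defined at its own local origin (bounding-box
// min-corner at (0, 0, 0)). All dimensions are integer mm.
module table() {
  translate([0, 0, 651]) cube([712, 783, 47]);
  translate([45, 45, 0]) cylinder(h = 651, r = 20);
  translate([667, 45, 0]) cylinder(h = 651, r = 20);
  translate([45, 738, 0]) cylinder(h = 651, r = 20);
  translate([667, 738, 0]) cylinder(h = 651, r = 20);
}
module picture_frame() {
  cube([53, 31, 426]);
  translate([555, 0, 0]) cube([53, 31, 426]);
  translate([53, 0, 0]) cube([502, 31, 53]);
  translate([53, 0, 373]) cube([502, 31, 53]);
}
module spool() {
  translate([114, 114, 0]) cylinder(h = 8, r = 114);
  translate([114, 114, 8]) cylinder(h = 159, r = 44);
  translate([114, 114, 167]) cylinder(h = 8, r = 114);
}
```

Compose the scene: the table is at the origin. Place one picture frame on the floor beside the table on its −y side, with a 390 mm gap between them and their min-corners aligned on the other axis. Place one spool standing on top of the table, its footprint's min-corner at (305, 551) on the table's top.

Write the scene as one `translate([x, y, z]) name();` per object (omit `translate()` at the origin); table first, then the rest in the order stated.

table();
translate([0, -421, 0]) picture_frame();
translate([305, 551, 698]) spool();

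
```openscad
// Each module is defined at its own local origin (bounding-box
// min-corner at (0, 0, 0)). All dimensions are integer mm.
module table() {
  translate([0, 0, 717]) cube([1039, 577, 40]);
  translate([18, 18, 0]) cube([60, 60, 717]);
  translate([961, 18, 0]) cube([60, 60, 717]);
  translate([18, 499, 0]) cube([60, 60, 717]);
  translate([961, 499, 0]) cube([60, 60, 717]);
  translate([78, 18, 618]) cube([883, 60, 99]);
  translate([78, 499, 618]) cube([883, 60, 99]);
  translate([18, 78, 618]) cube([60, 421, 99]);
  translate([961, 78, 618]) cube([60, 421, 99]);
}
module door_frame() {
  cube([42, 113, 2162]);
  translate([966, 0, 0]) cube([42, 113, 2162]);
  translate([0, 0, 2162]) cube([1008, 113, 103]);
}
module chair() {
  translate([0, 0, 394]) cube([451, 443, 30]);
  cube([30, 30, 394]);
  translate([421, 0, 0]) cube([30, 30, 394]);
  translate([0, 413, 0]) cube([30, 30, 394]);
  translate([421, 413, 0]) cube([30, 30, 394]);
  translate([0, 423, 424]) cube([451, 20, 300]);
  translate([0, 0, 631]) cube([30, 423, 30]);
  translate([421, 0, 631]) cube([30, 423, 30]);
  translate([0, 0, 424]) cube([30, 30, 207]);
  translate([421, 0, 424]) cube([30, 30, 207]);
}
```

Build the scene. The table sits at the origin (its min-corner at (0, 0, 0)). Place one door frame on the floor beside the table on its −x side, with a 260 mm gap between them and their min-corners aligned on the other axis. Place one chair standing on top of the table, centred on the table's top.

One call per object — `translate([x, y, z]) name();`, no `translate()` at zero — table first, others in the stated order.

table();
translate([-1268, 0, 0]) door_frame();
translate([294, 67, 757]) chair();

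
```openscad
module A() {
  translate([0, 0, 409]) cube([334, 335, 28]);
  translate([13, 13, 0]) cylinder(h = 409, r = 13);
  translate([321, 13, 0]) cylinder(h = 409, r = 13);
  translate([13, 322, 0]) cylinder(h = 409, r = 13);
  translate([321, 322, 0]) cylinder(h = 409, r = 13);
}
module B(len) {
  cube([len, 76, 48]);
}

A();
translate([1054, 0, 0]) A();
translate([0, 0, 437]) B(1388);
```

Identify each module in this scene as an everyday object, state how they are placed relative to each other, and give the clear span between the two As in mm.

Second stool starts at x = 1054; first ends at x = 334; clear span = 1054 − 334 = 720 mm.

A is a stool. B is a beam. A beam spans the tops of two stools. The clear span between the two stools is 720 mm.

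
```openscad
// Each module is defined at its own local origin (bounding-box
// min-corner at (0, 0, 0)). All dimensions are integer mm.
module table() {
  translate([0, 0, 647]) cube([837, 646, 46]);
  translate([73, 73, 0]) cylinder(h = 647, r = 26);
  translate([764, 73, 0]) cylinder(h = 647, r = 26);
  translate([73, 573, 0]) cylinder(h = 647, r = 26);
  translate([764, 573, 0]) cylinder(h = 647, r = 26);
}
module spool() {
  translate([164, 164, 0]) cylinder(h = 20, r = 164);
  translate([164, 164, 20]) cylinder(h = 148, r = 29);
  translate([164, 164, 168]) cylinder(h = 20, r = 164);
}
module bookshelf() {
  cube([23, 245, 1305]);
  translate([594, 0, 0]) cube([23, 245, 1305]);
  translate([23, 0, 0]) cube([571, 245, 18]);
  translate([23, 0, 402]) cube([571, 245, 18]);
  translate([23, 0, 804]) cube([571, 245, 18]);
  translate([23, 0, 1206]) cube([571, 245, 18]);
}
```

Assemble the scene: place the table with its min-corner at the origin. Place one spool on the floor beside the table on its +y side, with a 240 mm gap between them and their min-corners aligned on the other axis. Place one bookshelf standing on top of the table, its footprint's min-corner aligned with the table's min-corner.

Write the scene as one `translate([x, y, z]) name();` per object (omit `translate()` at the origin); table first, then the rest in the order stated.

table();
translate([0, 886, 0]) spool();
translate([0, 0, 693]) bookshelf();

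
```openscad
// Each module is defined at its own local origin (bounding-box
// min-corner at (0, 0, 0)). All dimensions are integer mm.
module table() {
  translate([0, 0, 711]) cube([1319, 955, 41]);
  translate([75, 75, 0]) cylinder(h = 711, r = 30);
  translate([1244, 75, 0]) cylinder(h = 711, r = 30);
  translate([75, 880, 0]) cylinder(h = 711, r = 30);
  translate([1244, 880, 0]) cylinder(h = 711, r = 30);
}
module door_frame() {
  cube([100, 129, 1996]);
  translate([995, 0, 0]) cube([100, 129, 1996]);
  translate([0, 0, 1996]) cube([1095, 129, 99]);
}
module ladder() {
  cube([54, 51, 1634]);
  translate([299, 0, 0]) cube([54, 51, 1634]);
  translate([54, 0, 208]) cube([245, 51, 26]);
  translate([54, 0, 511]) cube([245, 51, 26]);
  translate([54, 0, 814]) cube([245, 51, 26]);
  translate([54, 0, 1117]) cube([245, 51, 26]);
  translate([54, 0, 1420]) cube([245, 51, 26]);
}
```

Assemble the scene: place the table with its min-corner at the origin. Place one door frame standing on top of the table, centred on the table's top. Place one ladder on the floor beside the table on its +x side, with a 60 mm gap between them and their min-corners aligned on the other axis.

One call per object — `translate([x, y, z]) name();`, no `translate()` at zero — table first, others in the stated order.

table();
translate([112, 413, 752]) door_frame();
translate([1379, 0, 0]) ladder();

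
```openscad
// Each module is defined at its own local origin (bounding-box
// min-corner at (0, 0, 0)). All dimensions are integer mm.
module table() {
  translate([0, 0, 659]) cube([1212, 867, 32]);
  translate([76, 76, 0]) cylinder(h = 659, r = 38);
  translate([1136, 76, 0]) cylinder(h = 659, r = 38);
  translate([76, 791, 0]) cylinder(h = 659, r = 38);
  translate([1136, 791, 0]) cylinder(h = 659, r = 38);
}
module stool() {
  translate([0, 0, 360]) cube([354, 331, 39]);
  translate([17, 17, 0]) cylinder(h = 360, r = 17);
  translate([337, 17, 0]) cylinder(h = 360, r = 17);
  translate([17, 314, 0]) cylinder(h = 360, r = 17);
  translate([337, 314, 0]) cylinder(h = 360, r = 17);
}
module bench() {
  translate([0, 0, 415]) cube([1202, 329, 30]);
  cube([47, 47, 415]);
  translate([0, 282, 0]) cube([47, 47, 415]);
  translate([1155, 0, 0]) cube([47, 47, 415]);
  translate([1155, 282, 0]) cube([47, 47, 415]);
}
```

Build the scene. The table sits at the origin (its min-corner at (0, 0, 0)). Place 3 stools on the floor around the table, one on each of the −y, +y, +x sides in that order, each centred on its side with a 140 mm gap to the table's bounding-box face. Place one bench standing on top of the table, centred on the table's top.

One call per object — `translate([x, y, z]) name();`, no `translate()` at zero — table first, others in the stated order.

table();
translate([429, -471, 0]) stool();
translate([429, 1007, 0]) stool();
translate([1352, 268, 0]) stool();
translate([5, 269, 691]) bench();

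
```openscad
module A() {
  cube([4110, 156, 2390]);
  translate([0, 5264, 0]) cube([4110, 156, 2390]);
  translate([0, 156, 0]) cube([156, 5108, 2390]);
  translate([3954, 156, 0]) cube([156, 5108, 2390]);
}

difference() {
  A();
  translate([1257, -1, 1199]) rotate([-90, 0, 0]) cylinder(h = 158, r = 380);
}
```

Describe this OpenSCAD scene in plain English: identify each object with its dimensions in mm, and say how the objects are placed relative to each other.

A is a box-shaped house frame (walls only): outside footprint 4110×5420 mm, wall height 2390 mm, wall thickness 156 mm. The two y-facing walls run the full x-width; the two x-facing walls fit between the inner faces of the y-facing walls.

The house frame has a circular hole of radius 380 mm through its front wall, centred at (x = 1257, z = 1199).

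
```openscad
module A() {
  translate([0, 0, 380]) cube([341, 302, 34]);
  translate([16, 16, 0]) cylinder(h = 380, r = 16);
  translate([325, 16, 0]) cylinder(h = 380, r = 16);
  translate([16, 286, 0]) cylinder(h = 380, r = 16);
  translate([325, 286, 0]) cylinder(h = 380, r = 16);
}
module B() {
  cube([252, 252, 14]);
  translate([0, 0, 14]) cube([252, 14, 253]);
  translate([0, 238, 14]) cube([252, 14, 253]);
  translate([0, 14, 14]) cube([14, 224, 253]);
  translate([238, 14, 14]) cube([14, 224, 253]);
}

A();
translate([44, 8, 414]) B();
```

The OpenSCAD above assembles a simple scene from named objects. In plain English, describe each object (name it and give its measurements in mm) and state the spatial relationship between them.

A is a four-legged stool. The seat is 341×302 mm, 34 mm thick, top at z = 414 mm. It stands on four round legs, each 32 mm in diameter, from z = 0 to the seat underside, each leg's axis is inset half a diameter from the nearest pair of seat edges (so the leg's bounding box is flush with the corner).

B is an open-topped rectangular box: outside dimensions 252×252×267 mm, with a uniform wall and base thickness of 14 mm. The base is a full 252×252 slab on the floor; four walls sit on top of the base. The front and back walls (the −y and +y sides) span the full width; the two side walls fit between them.

The open box is on top of the stool.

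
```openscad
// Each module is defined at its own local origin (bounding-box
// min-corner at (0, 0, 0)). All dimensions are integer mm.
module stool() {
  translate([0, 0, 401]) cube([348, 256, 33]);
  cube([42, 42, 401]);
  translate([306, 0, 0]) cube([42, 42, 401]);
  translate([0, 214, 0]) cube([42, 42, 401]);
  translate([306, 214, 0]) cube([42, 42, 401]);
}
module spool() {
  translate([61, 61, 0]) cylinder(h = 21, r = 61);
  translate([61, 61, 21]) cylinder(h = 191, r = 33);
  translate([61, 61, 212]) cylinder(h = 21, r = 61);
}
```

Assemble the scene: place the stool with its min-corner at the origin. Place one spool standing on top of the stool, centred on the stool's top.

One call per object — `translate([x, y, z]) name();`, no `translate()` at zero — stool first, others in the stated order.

stool();
translate([113, 67, 434]) spool();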